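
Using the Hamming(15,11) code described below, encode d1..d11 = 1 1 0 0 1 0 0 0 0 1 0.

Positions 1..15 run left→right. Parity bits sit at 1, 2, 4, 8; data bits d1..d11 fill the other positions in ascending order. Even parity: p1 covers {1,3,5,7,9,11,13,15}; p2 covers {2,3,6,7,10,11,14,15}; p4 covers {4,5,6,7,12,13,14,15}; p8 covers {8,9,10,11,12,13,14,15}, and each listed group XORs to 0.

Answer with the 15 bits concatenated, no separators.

Place data at non-parity positions: p1 p2 1 p4 1 0 0 p8 1 0 0 0 0 1 0
p1 (pos 1,3,5,7,9,11,13,15): XOR of data positions = 1⊕1⊕0⊕1⊕0⊕0⊕0 = 1
p2 (pos 2,3,6,7,10,11,14,15): XOR of data positions = 1⊕0⊕0⊕0⊕0⊕1⊕0 = 0
p4 (pos 4,5,6,7,12,13,14,15): XOR of data positions = 1⊕0⊕0⊕0⊕0⊕1⊕0 = 0
p8 (pos 8,9,10,11,12,13,14,15): XOR of data positions = 1⊕0⊕0⊕0⊕0⊕1⊕0 = 0
Codeword: 101010001000010

101010001000010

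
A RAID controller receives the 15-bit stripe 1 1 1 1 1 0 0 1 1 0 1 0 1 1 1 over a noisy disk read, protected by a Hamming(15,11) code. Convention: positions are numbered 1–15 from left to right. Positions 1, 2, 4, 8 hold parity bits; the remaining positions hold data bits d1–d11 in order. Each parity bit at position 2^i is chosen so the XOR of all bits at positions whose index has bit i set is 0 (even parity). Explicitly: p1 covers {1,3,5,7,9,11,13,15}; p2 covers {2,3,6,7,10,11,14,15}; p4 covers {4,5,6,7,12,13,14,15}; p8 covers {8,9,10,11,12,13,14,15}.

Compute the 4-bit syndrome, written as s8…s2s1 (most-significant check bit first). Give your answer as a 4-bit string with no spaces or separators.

0111

s1 (pos 1,3,5,7,9,11,13,15): 1⊕1⊕1⊕0⊕1⊕1⊕1⊕1 = 1
s2 (pos 2,3,6,7,10,11,14,15): 1⊕1⊕0⊕0⊕0⊕1⊕1⊕1 = 1
s4 (pos 4,5,6,7,12,13,14,15): 1⊕1⊕0⊕0⊕0⊕1⊕1⊕1 = 1
s8 (pos 8,9,10,11,12,13,14,15): 1⊕1⊕0⊕1⊕0⊕1⊕1⊕1 = 0
Syndrome s8…s1 = 0111 → error at position 7.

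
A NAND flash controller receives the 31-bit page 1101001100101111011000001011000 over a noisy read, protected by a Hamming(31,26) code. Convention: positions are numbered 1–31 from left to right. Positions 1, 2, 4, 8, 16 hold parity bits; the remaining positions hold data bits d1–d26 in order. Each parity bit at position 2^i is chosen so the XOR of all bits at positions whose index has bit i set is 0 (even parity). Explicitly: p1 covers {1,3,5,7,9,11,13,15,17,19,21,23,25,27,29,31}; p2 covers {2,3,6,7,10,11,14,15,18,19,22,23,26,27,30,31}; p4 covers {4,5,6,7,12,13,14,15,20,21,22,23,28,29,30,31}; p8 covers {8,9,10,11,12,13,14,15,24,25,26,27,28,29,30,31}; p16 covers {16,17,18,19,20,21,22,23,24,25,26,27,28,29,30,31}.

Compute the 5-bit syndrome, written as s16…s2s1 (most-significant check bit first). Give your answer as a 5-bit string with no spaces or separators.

00000

s1 (pos 1,3,5,7,9,11,13,15,17,19,21,23,25,27,29,31): 1⊕0⊕0⊕1⊕0⊕1⊕1⊕1⊕0⊕1⊕0⊕0⊕1⊕1⊕0⊕0 = 0
s2 (pos 2,3,6,7,10,11,14,15,18,19,22,23,26,27,30,31): 1⊕0⊕0⊕1⊕0⊕1⊕1⊕1⊕1⊕1⊕0⊕0⊕0⊕1⊕0⊕0 = 0
s4 (pos 4,5,6,7,12,13,14,15,20,21,22,23,28,29,30,31): 1⊕0⊕0⊕1⊕0⊕1⊕1⊕1⊕0⊕0⊕0⊕0⊕1⊕0⊕0⊕0 = 0
s8 (pos 8,9,10,11,12,13,14,15,24,25,26,27,28,29,30,31): 1⊕0⊕0⊕1⊕0⊕1⊕1⊕1⊕0⊕1⊕0⊕1⊕1⊕0⊕0⊕0 = 0
s16 (pos 16,17,18,19,20,21,22,23,24,25,26,27,28,29,30,31): 1⊕0⊕1⊕1⊕0⊕0⊕0⊕0⊕0⊕1⊕0⊕1⊕1⊕0⊕0⊕0 = 0
Syndrome s16…s1 = 00000 → no error.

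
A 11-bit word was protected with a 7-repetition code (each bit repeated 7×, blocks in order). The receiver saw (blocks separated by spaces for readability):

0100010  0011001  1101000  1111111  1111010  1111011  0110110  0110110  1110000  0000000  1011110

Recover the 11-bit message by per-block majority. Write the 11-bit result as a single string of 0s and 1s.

Block 1 (0100010): 2 ones → 0
Block 2 (0011001): 3 ones → 0
Block 3 (1101000): 3 ones → 0
Block 4 (1111111): 7 ones → 1
Block 5 (1111010): 5 ones → 1
Block 6 (1111011): 6 ones → 1
Block 7 (0110110): 4 ones → 1
Block 8 (0110110): 4 ones → 1
Block 9 (1110000): 3 ones → 0
Block 10 (0000000): 0 ones → 0
Block 11 (1011110): 5 ones → 1

00011111001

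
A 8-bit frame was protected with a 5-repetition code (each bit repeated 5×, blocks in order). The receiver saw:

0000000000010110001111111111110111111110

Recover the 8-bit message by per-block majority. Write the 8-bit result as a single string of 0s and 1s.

Block 1 (00000): 0 ones → 0
Block 2 (00000): 0 ones → 0
Block 3 (01011): 3 ones → 1
Block 4 (00011): 2 ones → 0
Block 5 (11111): 5 ones → 1
Block 6 (11111): 5 ones → 1
Block 7 (01111): 4 ones → 1
Block 8 (11110): 4 ones → 1

00101111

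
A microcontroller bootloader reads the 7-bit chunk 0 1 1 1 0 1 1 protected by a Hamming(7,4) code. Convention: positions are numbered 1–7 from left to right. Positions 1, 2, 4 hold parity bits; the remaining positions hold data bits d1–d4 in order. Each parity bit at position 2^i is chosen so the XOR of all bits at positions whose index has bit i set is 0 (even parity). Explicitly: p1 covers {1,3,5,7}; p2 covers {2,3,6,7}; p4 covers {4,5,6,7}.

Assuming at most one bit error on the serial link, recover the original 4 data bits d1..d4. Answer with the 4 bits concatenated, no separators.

1011

s1 (pos 1,3,5,7): 0⊕1⊕0⊕1 = 0
s2 (pos 2,3,6,7): 1⊕1⊕1⊕1 = 0
s4 (pos 4,5,6,7): 1⊕0⊕1⊕1 = 1
Syndrome s4…s1 = 100 → error at position 4.
Flip position 4: 0111011 → 0110011
Read data bits from positions 3,5,6,7: 1011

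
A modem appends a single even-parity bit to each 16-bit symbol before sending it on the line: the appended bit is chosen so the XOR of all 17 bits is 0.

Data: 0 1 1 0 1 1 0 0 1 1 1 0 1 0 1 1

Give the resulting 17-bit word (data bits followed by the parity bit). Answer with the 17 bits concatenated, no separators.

XOR of the 16 data bits: 0⊕1⊕1⊕0⊕1⊕1⊕0⊕0⊕1⊕1⊕1⊕0⊕1⊕0⊕1⊕1 = 0
Parity bit = 0 (so all 17 bits XOR to 0).

01101100111010110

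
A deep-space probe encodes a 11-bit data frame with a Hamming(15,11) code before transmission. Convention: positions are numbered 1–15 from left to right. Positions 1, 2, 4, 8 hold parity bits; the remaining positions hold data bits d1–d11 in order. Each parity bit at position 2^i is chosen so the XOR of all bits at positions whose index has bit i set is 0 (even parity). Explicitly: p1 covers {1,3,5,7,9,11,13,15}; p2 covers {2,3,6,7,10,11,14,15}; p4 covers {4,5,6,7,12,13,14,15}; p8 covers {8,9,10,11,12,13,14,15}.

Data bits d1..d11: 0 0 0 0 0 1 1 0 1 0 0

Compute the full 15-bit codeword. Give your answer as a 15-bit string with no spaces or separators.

Place data at non-parity positions: p1 p2 0 p4 0 0 0 p8 0 1 1 0 1 0 0
p1 (pos 1,3,5,7,9,11,13,15): XOR of data positions = 0⊕0⊕0⊕0⊕1⊕1⊕0 = 0
p2 (pos 2,3,6,7,10,11,14,15): XOR of data positions = 0⊕0⊕0⊕1⊕1⊕0⊕0 = 0
p4 (pos 4,5,6,7,12,13,14,15): XOR of data positions = 0⊕0⊕0⊕0⊕1⊕0⊕0 = 1
p8 (pos 8,9,10,11,12,13,14,15): XOR of data positions = 0⊕1⊕1⊕0⊕1⊕0⊕0 = 1
Codeword: 000100010110100

000100010110100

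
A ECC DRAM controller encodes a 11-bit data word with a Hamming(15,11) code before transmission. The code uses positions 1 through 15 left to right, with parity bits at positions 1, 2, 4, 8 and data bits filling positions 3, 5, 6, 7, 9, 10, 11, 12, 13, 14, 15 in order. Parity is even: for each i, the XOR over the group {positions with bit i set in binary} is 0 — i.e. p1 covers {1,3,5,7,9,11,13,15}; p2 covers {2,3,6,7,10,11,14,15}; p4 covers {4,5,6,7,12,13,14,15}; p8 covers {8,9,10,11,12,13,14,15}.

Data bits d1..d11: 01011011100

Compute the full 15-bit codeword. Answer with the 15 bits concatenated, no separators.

100010101011100

Place data at non-parity positions: p1 p2 0 p4 1 0 1 p8 1 0 1 1 1 0 0
p1 (pos 1,3,5,7,9,11,13,15): XOR of data positions = 0⊕1⊕1⊕1⊕1⊕1⊕0 = 1
p2 (pos 2,3,6,7,10,11,14,15): XOR of data positions = 0⊕0⊕1⊕0⊕1⊕0⊕0 = 0
p4 (pos 4,5,6,7,12,13,14,15): XOR of data positions = 1⊕0⊕1⊕1⊕1⊕0⊕0 = 0
p8 (pos 8,9,10,11,12,13,14,15): XOR of data positions = 1⊕0⊕1⊕1⊕1⊕0⊕0 = 0
Codeword: 100010101011100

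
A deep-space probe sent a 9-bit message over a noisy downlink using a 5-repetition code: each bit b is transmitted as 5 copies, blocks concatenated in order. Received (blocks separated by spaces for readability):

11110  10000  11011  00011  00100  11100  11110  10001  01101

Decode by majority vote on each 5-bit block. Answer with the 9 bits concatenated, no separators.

Block 1 (11110): 4 ones → 1
Block 2 (10000): 1 one → 0
Block 3 (11011): 4 ones → 1
Block 4 (00011): 2 ones → 0
Block 5 (00100): 1 one → 0
Block 6 (11100): 3 ones → 1
Block 7 (11110): 4 ones → 1
Block 8 (10001): 2 ones → 0
Block 9 (01101): 3 ones → 1

101001101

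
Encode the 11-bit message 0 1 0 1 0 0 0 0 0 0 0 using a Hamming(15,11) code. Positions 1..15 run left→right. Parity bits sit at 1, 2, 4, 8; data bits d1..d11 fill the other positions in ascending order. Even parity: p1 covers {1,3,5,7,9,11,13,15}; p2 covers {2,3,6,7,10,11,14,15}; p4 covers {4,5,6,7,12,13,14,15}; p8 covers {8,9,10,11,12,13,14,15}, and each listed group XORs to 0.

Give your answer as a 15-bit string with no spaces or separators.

010010100000000

Place data at non-parity positions: p1 p2 0 p4 1 0 1 p8 0 0 0 0 0 0 0
p1 (pos 1,3,5,7,9,11,13,15): XOR of data positions = 0⊕1⊕1⊕0⊕0⊕0⊕0 = 0
p2 (pos 2,3,6,7,10,11,14,15): XOR of data positions = 0⊕0⊕1⊕0⊕0⊕0⊕0 = 1
p4 (pos 4,5,6,7,12,13,14,15): XOR of data positions = 1⊕0⊕1⊕0⊕0⊕0⊕0 = 0
p8 (pos 8,9,10,11,12,13,14,15): XOR of data positions = 0⊕0⊕0⊕0⊕0⊕0⊕0 = 0
Codeword: 010010100000000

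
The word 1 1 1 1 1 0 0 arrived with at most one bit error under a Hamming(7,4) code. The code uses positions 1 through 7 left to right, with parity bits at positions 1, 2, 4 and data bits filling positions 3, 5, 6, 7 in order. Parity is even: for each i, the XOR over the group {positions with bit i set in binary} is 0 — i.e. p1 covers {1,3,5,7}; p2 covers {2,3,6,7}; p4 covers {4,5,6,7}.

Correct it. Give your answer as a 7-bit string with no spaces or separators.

s1 (pos 1,3,5,7): 1⊕1⊕1⊕0 = 1
s2 (pos 2,3,6,7): 1⊕1⊕0⊕0 = 0
s4 (pos 4,5,6,7): 1⊕1⊕0⊕0 = 0
Syndrome s4…s1 = 001 → error at position 1.
Flip position 1: 1111100 → 0111100

0111100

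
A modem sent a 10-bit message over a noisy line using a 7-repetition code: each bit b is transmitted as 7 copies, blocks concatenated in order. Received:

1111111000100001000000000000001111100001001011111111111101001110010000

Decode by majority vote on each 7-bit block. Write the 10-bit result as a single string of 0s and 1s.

1000101110

Block 1 (1111111): 7 ones → 1
Block 2 (0001000): 1 one → 0
Block 3 (0100000): 1 one → 0
Block 4 (0000000): 0 ones → 0
Block 5 (0011111): 5 ones → 1
Block 6 (0000100): 1 one → 0
Block 7 (1011111): 6 ones → 1
Block 8 (1111111): 7 ones → 1
Block 9 (0100111): 4 ones → 1
Block 10 (0010000): 1 one → 0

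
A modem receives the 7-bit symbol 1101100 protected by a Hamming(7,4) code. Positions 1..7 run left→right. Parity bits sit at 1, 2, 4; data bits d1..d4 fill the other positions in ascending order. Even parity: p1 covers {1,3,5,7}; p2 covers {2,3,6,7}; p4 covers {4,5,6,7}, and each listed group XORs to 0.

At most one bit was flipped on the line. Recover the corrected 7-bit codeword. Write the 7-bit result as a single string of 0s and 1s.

1001100

s1 (pos 1,3,5,7): 1⊕0⊕1⊕0 = 0
s2 (pos 2,3,6,7): 1⊕0⊕0⊕0 = 1
s4 (pos 4,5,6,7): 1⊕1⊕0⊕0 = 0
Syndrome s4…s1 = 010 → error at position 2.
Flip position 2: 1101100 → 1001100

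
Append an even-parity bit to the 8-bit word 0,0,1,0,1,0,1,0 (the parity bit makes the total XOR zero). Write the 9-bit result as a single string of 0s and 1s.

001010101

XOR of the 8 data bits: 0⊕0⊕1⊕0⊕1⊕0⊕1⊕0 = 1
Parity bit = 1 (so all 9 bits XOR to 0).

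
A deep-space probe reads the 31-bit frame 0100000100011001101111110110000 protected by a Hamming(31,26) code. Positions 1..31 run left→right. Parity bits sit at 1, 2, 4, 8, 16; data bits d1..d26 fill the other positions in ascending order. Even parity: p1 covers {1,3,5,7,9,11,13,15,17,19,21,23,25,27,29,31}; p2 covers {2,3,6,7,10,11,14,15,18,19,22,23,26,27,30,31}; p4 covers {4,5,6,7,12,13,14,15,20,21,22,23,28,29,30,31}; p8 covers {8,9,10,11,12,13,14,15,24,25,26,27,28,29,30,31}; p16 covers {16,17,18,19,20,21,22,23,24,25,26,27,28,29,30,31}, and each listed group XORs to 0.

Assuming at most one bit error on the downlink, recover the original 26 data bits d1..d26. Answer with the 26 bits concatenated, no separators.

s1 (pos 1,3,5,7,9,11,13,15,17,19,21,23,25,27,29,31): 0⊕0⊕0⊕0⊕0⊕0⊕1⊕0⊕1⊕1⊕1⊕1⊕0⊕1⊕0⊕0 = 0
s2 (pos 2,3,6,7,10,11,14,15,18,19,22,23,26,27,30,31): 1⊕0⊕0⊕0⊕0⊕0⊕0⊕0⊕0⊕1⊕1⊕1⊕1⊕1⊕0⊕0 = 0
s4 (pos 4,5,6,7,12,13,14,15,20,21,22,23,28,29,30,31): 0⊕0⊕0⊕0⊕1⊕1⊕0⊕0⊕1⊕1⊕1⊕1⊕0⊕0⊕0⊕0 = 0
s8 (pos 8,9,10,11,12,13,14,15,24,25,26,27,28,29,30,31): 1⊕0⊕0⊕0⊕1⊕1⊕0⊕0⊕1⊕0⊕1⊕1⊕0⊕0⊕0⊕0 = 0
s16 (pos 16,17,18,19,20,21,22,23,24,25,26,27,28,29,30,31): 1⊕1⊕0⊕1⊕1⊕1⊕1⊕1⊕1⊕0⊕1⊕1⊕0⊕0⊕0⊕0 = 0
Syndrome s16…s1 = 00000 → no error.
Read data bits from positions 3,5,6,7,9,10,11,12,13,14,15,17,18,19,20,21,22,23,24,25,26,27,28,29,30,31: 00000001100101111110110000

00000001100101111110110000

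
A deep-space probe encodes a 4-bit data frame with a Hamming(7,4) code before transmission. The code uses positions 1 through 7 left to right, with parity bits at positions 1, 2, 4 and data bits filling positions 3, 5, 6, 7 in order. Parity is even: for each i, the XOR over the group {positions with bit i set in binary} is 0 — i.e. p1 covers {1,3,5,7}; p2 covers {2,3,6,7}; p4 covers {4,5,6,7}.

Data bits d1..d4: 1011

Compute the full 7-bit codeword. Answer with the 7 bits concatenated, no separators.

Place data at non-parity positions: p1 p2 1 p4 0 1 1
p1 (pos 1,3,5,7): XOR of data positions = 1⊕0⊕1 = 0
p2 (pos 2,3,6,7): XOR of data positions = 1⊕1⊕1 = 1
p4 (pos 4,5,6,7): XOR of data positions = 0⊕1⊕1 = 0
Codeword: 0110011

0110011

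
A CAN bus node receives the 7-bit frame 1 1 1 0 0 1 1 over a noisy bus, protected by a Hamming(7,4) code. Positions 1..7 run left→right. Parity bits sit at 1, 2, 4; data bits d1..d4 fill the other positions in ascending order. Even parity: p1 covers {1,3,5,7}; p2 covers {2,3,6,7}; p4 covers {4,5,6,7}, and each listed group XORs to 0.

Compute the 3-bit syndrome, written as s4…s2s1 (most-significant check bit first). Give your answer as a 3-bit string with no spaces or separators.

001

s1 (pos 1,3,5,7): 1⊕1⊕0⊕1 = 1
s2 (pos 2,3,6,7): 1⊕1⊕1⊕1 = 0
s4 (pos 4,5,6,7): 0⊕0⊕1⊕1 = 0
Syndrome s4…s1 = 001 → error at position 1.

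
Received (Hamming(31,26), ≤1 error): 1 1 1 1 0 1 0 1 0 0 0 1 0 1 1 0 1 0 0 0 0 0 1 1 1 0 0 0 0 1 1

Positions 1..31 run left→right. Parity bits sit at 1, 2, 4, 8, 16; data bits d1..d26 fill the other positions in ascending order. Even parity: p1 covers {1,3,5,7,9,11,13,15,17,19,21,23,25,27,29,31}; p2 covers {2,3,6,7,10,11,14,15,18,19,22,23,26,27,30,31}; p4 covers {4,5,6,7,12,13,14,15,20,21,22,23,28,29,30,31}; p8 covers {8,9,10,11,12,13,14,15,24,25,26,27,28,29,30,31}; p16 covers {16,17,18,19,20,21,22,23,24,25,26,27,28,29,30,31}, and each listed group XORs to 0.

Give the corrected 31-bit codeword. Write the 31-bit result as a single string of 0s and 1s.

s1 (pos 1,3,5,7,9,11,13,15,17,19,21,23,25,27,29,31): 1⊕1⊕0⊕0⊕0⊕0⊕0⊕1⊕1⊕0⊕0⊕1⊕1⊕0⊕0⊕1 = 1
s2 (pos 2,3,6,7,10,11,14,15,18,19,22,23,26,27,30,31): 1⊕1⊕1⊕0⊕0⊕0⊕1⊕1⊕0⊕0⊕0⊕1⊕0⊕0⊕1⊕1 = 0
s4 (pos 4,5,6,7,12,13,14,15,20,21,22,23,28,29,30,31): 1⊕0⊕1⊕0⊕1⊕0⊕1⊕1⊕0⊕0⊕0⊕1⊕0⊕0⊕1⊕1 = 0
s8 (pos 8,9,10,11,12,13,14,15,24,25,26,27,28,29,30,31): 1⊕0⊕0⊕0⊕1⊕0⊕1⊕1⊕1⊕1⊕0⊕0⊕0⊕0⊕1⊕1 = 0
s16 (pos 16,17,18,19,20,21,22,23,24,25,26,27,28,29,30,31): 0⊕1⊕0⊕0⊕0⊕0⊕0⊕1⊕1⊕1⊕0⊕0⊕0⊕0⊕1⊕1 = 0
Syndrome s16…s1 = 00001 → error at position 1.
Flip position 1: 1111010100010110100000111000011 → 0111010100010110100000111000011

0111010100010110100000111000011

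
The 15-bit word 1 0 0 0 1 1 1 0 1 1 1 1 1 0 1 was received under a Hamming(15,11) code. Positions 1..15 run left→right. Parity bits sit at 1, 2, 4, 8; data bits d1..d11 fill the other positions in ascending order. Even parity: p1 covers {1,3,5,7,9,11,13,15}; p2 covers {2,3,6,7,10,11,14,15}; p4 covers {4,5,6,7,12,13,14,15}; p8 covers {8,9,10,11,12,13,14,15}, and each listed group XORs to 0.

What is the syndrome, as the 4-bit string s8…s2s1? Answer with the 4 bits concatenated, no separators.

0011

s1 (pos 1,3,5,7,9,11,13,15): 1⊕0⊕1⊕1⊕1⊕1⊕1⊕1 = 1
s2 (pos 2,3,6,7,10,11,14,15): 0⊕0⊕1⊕1⊕1⊕1⊕0⊕1 = 1
s4 (pos 4,5,6,7,12,13,14,15): 0⊕1⊕1⊕1⊕1⊕1⊕0⊕1 = 0
s8 (pos 8,9,10,11,12,13,14,15): 0⊕1⊕1⊕1⊕1⊕1⊕0⊕1 = 0
Syndrome s8…s1 = 0011 → error at position 3.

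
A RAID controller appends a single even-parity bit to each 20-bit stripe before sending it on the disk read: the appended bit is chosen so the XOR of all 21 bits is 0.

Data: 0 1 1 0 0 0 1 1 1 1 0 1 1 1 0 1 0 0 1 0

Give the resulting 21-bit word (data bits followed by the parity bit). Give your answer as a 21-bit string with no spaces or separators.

011000111101110100101

XOR of the 20 data bits: 0⊕1⊕1⊕0⊕0⊕0⊕1⊕1⊕1⊕1⊕0⊕1⊕1⊕1⊕0⊕1⊕0⊕0⊕1⊕0 = 1
Parity bit = 1 (so all 21 bits XOR to 0).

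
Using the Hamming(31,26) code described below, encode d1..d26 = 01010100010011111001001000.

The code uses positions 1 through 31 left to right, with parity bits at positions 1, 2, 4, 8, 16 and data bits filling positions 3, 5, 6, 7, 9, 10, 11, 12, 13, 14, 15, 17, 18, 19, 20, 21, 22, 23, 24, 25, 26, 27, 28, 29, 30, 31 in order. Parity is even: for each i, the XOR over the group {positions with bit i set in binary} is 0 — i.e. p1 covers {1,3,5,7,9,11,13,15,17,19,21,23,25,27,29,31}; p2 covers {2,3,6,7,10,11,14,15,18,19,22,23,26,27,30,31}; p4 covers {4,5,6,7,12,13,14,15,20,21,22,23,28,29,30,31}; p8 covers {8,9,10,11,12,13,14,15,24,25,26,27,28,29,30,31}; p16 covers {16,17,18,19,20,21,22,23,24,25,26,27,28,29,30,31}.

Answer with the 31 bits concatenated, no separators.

1001101001000101011111001001000

Place data at non-parity positions: p1 p2 0 p4 1 0 1 p8 0 1 0 0 0 1 0 p16 0 1 1 1 1 1 0 0 1 0 0 1 0 0 0
p1 (pos 1,3,5,7,9,11,13,15,17,19,21,23,25,27,29,31): XOR of data positions = 0⊕1⊕1⊕0⊕0⊕0⊕0⊕0⊕1⊕1⊕0⊕1⊕0⊕0⊕0 = 1
p2 (pos 2,3,6,7,10,11,14,15,18,19,22,23,26,27,30,31): XOR of data positions = 0⊕0⊕1⊕1⊕0⊕1⊕0⊕1⊕1⊕1⊕0⊕0⊕0⊕0⊕0 = 0
p4 (pos 4,5,6,7,12,13,14,15,20,21,22,23,28,29,30,31): XOR of data positions = 1⊕0⊕1⊕0⊕0⊕1⊕0⊕1⊕1⊕1⊕0⊕1⊕0⊕0⊕0 = 1
p8 (pos 8,9,10,11,12,13,14,15,24,25,26,27,28,29,30,31): XOR of data positions = 0⊕1⊕0⊕0⊕0⊕1⊕0⊕0⊕1⊕0⊕0⊕1⊕0⊕0⊕0 = 0
p16 (pos 16,17,18,19,20,21,22,23,24,25,26,27,28,29,30,31): XOR of data positions = 0⊕1⊕1⊕1⊕1⊕1⊕0⊕0⊕1⊕0⊕0⊕1⊕0⊕0⊕0 = 1
Codeword: 1001101001000101011111001001000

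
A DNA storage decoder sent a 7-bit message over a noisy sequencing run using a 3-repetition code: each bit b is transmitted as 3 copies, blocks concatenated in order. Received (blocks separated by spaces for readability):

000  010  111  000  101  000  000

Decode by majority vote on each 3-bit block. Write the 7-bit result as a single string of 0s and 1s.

Block 1 (000): 0 ones → 0
Block 2 (010): 1 one → 0
Block 3 (111): 3 ones → 1
Block 4 (000): 0 ones → 0
Block 5 (101): 2 ones → 1
Block 6 (000): 0 ones → 0
Block 7 (000): 0 ones → 0

0010100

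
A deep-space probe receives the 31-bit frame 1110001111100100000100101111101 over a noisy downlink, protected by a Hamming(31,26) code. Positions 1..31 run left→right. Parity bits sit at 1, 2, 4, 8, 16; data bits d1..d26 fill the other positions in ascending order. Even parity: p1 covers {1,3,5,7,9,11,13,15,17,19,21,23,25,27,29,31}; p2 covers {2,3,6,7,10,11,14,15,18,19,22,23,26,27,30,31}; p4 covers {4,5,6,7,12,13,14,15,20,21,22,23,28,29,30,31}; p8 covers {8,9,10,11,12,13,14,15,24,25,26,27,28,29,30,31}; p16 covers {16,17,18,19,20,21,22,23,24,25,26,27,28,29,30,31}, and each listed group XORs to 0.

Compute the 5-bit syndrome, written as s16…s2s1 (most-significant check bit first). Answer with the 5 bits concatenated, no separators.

s1 (pos 1,3,5,7,9,11,13,15,17,19,21,23,25,27,29,31): 1⊕1⊕0⊕1⊕1⊕1⊕0⊕0⊕0⊕0⊕0⊕1⊕1⊕1⊕1⊕1 = 0
s2 (pos 2,3,6,7,10,11,14,15,18,19,22,23,26,27,30,31): 1⊕1⊕0⊕1⊕1⊕1⊕1⊕0⊕0⊕0⊕0⊕1⊕1⊕1⊕0⊕1 = 0
s4 (pos 4,5,6,7,12,13,14,15,20,21,22,23,28,29,30,31): 0⊕0⊕0⊕1⊕0⊕0⊕1⊕0⊕1⊕0⊕0⊕1⊕1⊕1⊕0⊕1 = 1
s8 (pos 8,9,10,11,12,13,14,15,24,25,26,27,28,29,30,31): 1⊕1⊕1⊕1⊕0⊕0⊕1⊕0⊕0⊕1⊕1⊕1⊕1⊕1⊕0⊕1 = 1
s16 (pos 16,17,18,19,20,21,22,23,24,25,26,27,28,29,30,31): 0⊕0⊕0⊕0⊕1⊕0⊕0⊕1⊕0⊕1⊕1⊕1⊕1⊕1⊕0⊕1 = 0
Syndrome s16…s1 = 01100 → error at position 12.

01100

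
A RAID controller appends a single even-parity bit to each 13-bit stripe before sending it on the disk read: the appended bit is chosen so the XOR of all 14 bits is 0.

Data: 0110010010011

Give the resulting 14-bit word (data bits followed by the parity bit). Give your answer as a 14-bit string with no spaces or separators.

XOR of the 13 data bits: 0⊕1⊕1⊕0⊕0⊕1⊕0⊕0⊕1⊕0⊕0⊕1⊕1 = 0
Parity bit = 0 (so all 14 bits XOR to 0).

01100100100110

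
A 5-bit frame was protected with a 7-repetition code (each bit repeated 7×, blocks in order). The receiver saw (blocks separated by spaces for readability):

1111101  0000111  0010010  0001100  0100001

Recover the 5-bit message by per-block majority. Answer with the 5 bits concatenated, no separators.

10000

Block 1 (1111101): 6 ones → 1
Block 2 (0000111): 3 ones → 0
Block 3 (0010010): 2 ones → 0
Block 4 (0001100): 2 ones → 0
Block 5 (0100001): 2 ones → 0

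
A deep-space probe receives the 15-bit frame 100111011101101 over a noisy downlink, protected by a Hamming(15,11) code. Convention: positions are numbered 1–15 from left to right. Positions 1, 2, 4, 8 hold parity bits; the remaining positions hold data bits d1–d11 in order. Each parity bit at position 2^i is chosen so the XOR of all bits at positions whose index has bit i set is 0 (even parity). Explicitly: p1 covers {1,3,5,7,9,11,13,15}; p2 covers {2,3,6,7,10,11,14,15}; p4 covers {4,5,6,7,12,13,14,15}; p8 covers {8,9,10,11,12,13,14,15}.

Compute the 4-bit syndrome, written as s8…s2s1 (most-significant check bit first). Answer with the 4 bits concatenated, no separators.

s1 (pos 1,3,5,7,9,11,13,15): 1⊕0⊕1⊕0⊕1⊕0⊕1⊕1 = 1
s2 (pos 2,3,6,7,10,11,14,15): 0⊕0⊕1⊕0⊕1⊕0⊕0⊕1 = 1
s4 (pos 4,5,6,7,12,13,14,15): 1⊕1⊕1⊕0⊕1⊕1⊕0⊕1 = 0
s8 (pos 8,9,10,11,12,13,14,15): 1⊕1⊕1⊕0⊕1⊕1⊕0⊕1 = 0
Syndrome s8…s1 = 0011 → error at position 3.

0011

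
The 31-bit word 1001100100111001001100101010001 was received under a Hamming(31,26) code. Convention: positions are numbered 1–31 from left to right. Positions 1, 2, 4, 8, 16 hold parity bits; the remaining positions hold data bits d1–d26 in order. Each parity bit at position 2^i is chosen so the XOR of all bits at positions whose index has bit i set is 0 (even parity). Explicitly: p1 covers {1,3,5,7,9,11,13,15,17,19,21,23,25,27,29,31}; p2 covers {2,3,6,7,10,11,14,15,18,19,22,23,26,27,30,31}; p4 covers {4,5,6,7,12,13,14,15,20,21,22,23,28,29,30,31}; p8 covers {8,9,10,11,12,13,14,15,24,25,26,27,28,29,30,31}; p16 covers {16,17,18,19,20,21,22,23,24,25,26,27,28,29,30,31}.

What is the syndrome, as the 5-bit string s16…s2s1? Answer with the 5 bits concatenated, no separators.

11111

s1 (pos 1,3,5,7,9,11,13,15,17,19,21,23,25,27,29,31): 1⊕0⊕1⊕0⊕0⊕1⊕1⊕0⊕0⊕1⊕0⊕1⊕1⊕1⊕0⊕1 = 1
s2 (pos 2,3,6,7,10,11,14,15,18,19,22,23,26,27,30,31): 0⊕0⊕0⊕0⊕0⊕1⊕0⊕0⊕0⊕1⊕0⊕1⊕0⊕1⊕0⊕1 = 1
s4 (pos 4,5,6,7,12,13,14,15,20,21,22,23,28,29,30,31): 1⊕1⊕0⊕0⊕1⊕1⊕0⊕0⊕1⊕0⊕0⊕1⊕0⊕0⊕0⊕1 = 1
s8 (pos 8,9,10,11,12,13,14,15,24,25,26,27,28,29,30,31): 1⊕0⊕0⊕1⊕1⊕1⊕0⊕0⊕0⊕1⊕0⊕1⊕0⊕0⊕0⊕1 = 1
s16 (pos 16,17,18,19,20,21,22,23,24,25,26,27,28,29,30,31): 1⊕0⊕0⊕1⊕1⊕0⊕0⊕1⊕0⊕1⊕0⊕1⊕0⊕0⊕0⊕1 = 1
Syndrome s16…s1 = 11111 → error at position 31.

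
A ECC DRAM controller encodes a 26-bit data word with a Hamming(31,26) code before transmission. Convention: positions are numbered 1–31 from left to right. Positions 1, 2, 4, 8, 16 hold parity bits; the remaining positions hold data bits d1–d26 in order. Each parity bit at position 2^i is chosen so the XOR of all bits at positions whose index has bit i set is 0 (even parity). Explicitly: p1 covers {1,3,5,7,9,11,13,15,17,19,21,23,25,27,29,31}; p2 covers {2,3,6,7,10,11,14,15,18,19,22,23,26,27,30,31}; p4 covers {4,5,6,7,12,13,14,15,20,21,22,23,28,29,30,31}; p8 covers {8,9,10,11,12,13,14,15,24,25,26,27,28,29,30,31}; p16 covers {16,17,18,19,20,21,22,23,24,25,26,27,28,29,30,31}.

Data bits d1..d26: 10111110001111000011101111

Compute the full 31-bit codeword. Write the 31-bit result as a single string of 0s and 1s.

Place data at non-parity positions: p1 p2 1 p4 0 1 1 p8 1 1 1 0 0 0 1 p16 1 1 1 0 0 0 0 1 1 1 0 1 1 1 1
p1 (pos 1,3,5,7,9,11,13,15,17,19,21,23,25,27,29,31): XOR of data positions = 1⊕0⊕1⊕1⊕1⊕0⊕1⊕1⊕1⊕0⊕0⊕1⊕0⊕1⊕1 = 0
p2 (pos 2,3,6,7,10,11,14,15,18,19,22,23,26,27,30,31): XOR of data positions = 1⊕1⊕1⊕1⊕1⊕0⊕1⊕1⊕1⊕0⊕0⊕1⊕0⊕1⊕1 = 1
p4 (pos 4,5,6,7,12,13,14,15,20,21,22,23,28,29,30,31): XOR of data positions = 0⊕1⊕1⊕0⊕0⊕0⊕1⊕0⊕0⊕0⊕0⊕1⊕1⊕1⊕1 = 1
p8 (pos 8,9,10,11,12,13,14,15,24,25,26,27,28,29,30,31): XOR of data positions = 1⊕1⊕1⊕0⊕0⊕0⊕1⊕1⊕1⊕1⊕0⊕1⊕1⊕1⊕1 = 1
p16 (pos 16,17,18,19,20,21,22,23,24,25,26,27,28,29,30,31): XOR of data positions = 1⊕1⊕1⊕0⊕0⊕0⊕0⊕1⊕1⊕1⊕0⊕1⊕1⊕1⊕1 = 0
Codeword: 0111011111100010111000011101111

0111011111100010111000011101111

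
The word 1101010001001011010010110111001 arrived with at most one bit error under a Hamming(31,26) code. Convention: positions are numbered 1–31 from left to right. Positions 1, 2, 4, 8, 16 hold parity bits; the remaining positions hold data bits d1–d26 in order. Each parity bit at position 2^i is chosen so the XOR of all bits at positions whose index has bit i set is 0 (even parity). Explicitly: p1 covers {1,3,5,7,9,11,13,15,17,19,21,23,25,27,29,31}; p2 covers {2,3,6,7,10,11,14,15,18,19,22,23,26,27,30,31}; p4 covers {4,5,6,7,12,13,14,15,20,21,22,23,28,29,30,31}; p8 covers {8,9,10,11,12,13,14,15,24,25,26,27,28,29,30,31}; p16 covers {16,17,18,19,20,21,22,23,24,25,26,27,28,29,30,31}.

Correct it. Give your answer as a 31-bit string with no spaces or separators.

s1 (pos 1,3,5,7,9,11,13,15,17,19,21,23,25,27,29,31): 1⊕0⊕0⊕0⊕0⊕0⊕1⊕1⊕0⊕0⊕1⊕1⊕0⊕1⊕0⊕1 = 1
s2 (pos 2,3,6,7,10,11,14,15,18,19,22,23,26,27,30,31): 1⊕0⊕1⊕0⊕1⊕0⊕0⊕1⊕1⊕0⊕0⊕1⊕1⊕1⊕0⊕1 = 1
s4 (pos 4,5,6,7,12,13,14,15,20,21,22,23,28,29,30,31): 1⊕0⊕1⊕0⊕0⊕1⊕0⊕1⊕0⊕1⊕0⊕1⊕1⊕0⊕0⊕1 = 0
s8 (pos 8,9,10,11,12,13,14,15,24,25,26,27,28,29,30,31): 0⊕0⊕1⊕0⊕0⊕1⊕0⊕1⊕1⊕0⊕1⊕1⊕1⊕0⊕0⊕1 = 0
s16 (pos 16,17,18,19,20,21,22,23,24,25,26,27,28,29,30,31): 1⊕0⊕1⊕0⊕0⊕1⊕0⊕1⊕1⊕0⊕1⊕1⊕1⊕0⊕0⊕1 = 1
Syndrome s16…s1 = 10011 → error at position 19.
Flip position 19: 1101010001001011010010110111001 → 1101010001001011011010110111001

1101010001001011011010110111001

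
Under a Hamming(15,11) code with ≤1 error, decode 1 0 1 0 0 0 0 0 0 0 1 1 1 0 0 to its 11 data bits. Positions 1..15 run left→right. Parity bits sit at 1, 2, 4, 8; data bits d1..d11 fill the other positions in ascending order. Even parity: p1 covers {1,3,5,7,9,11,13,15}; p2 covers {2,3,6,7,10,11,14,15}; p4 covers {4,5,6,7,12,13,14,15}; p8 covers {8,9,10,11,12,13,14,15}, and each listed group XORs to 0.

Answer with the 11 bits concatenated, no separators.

10000011100

s1 (pos 1,3,5,7,9,11,13,15): 1⊕1⊕0⊕0⊕0⊕1⊕1⊕0 = 0
s2 (pos 2,3,6,7,10,11,14,15): 0⊕1⊕0⊕0⊕0⊕1⊕0⊕0 = 0
s4 (pos 4,5,6,7,12,13,14,15): 0⊕0⊕0⊕0⊕1⊕1⊕0⊕0 = 0
s8 (pos 8,9,10,11,12,13,14,15): 0⊕0⊕0⊕1⊕1⊕1⊕0⊕0 = 1
Syndrome s8…s1 = 1000 → error at position 8.
Flip position 8: 101000000011100 → 101000010011100
Read data bits from positions 3,5,6,7,9,10,11,12,13,14,15: 10000011100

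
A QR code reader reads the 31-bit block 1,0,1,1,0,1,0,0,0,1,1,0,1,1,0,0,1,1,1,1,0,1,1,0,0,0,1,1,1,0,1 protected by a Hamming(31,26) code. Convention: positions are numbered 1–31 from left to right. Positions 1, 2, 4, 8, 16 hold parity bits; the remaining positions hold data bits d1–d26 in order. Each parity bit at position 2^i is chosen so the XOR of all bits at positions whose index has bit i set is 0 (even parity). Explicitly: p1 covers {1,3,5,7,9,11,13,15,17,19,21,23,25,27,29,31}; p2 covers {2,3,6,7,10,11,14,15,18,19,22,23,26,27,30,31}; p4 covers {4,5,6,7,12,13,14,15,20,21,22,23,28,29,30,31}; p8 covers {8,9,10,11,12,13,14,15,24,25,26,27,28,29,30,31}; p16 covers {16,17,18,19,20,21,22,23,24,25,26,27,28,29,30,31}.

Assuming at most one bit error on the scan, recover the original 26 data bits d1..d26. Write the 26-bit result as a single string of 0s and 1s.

s1 (pos 1,3,5,7,9,11,13,15,17,19,21,23,25,27,29,31): 1⊕1⊕0⊕0⊕0⊕1⊕1⊕0⊕1⊕1⊕0⊕1⊕0⊕1⊕1⊕1 = 0
s2 (pos 2,3,6,7,10,11,14,15,18,19,22,23,26,27,30,31): 0⊕1⊕1⊕0⊕1⊕1⊕1⊕0⊕1⊕1⊕1⊕1⊕0⊕1⊕0⊕1 = 1
s4 (pos 4,5,6,7,12,13,14,15,20,21,22,23,28,29,30,31): 1⊕0⊕1⊕0⊕0⊕1⊕1⊕0⊕1⊕0⊕1⊕1⊕1⊕1⊕0⊕1 = 0
s8 (pos 8,9,10,11,12,13,14,15,24,25,26,27,28,29,30,31): 0⊕0⊕1⊕1⊕0⊕1⊕1⊕0⊕0⊕0⊕0⊕1⊕1⊕1⊕0⊕1 = 0
s16 (pos 16,17,18,19,20,21,22,23,24,25,26,27,28,29,30,31): 0⊕1⊕1⊕1⊕1⊕0⊕1⊕1⊕0⊕0⊕0⊕1⊕1⊕1⊕0⊕1 = 0
Syndrome s16…s1 = 00010 → error at position 2.
Flip position 2: 1011010001101100111101100011101 → 1111010001101100111101100011101
Read data bits from positions 3,5,6,7,9,10,11,12,13,14,15,17,18,19,20,21,22,23,24,25,26,27,28,29,30,31: 10100110110111101100011101

10100110110111101100011101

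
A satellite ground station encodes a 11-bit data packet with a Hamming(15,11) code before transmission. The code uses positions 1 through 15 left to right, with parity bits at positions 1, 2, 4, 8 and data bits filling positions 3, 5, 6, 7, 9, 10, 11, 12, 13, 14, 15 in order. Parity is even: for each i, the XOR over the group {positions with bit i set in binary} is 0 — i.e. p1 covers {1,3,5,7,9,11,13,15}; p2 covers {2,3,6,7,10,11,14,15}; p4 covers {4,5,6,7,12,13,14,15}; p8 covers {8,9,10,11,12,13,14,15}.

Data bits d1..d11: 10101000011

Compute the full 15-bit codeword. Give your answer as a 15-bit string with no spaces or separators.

Place data at non-parity positions: p1 p2 1 p4 0 1 0 p8 1 0 0 0 0 1 1
p1 (pos 1,3,5,7,9,11,13,15): XOR of data positions = 1⊕0⊕0⊕1⊕0⊕0⊕1 = 1
p2 (pos 2,3,6,7,10,11,14,15): XOR of data positions = 1⊕1⊕0⊕0⊕0⊕1⊕1 = 0
p4 (pos 4,5,6,7,12,13,14,15): XOR of data positions = 0⊕1⊕0⊕0⊕0⊕1⊕1 = 1
p8 (pos 8,9,10,11,12,13,14,15): XOR of data positions = 1⊕0⊕0⊕0⊕0⊕1⊕1 = 1
Codeword: 101101011000011

101101011000011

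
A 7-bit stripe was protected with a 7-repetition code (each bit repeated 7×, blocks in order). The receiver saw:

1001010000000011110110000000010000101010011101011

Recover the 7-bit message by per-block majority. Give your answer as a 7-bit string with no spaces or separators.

0010001

Block 1 (1001010): 3 ones → 0
Block 2 (0000000): 0 ones → 0
Block 3 (1111011): 6 ones → 1
Block 4 (0000000): 0 ones → 0
Block 5 (0100001): 2 ones → 0
Block 6 (0101001): 3 ones → 0
Block 7 (1101011): 5 ones → 1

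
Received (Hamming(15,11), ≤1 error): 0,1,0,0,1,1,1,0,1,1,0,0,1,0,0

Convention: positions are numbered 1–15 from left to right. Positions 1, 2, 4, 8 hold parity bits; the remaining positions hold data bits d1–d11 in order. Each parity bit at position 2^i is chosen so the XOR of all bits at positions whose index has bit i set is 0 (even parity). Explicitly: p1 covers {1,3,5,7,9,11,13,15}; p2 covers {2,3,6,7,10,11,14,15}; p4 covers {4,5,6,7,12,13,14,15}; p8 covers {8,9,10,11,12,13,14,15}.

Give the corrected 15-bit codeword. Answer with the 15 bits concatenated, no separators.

s1 (pos 1,3,5,7,9,11,13,15): 0⊕0⊕1⊕1⊕1⊕0⊕1⊕0 = 0
s2 (pos 2,3,6,7,10,11,14,15): 1⊕0⊕1⊕1⊕1⊕0⊕0⊕0 = 0
s4 (pos 4,5,6,7,12,13,14,15): 0⊕1⊕1⊕1⊕0⊕1⊕0⊕0 = 0
s8 (pos 8,9,10,11,12,13,14,15): 0⊕1⊕1⊕0⊕0⊕1⊕0⊕0 = 1
Syndrome s8…s1 = 1000 → error at position 8.
Flip position 8: 010011101100100 → 010011111100100

010011111100100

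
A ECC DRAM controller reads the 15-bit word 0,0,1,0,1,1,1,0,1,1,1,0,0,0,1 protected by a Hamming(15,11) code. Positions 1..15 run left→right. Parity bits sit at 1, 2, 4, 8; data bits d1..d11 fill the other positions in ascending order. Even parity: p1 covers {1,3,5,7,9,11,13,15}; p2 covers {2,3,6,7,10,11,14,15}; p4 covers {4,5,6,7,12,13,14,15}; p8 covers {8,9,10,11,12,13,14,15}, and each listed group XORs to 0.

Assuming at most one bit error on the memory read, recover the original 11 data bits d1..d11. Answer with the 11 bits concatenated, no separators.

s1 (pos 1,3,5,7,9,11,13,15): 0⊕1⊕1⊕1⊕1⊕1⊕0⊕1 = 0
s2 (pos 2,3,6,7,10,11,14,15): 0⊕1⊕1⊕1⊕1⊕1⊕0⊕1 = 0
s4 (pos 4,5,6,7,12,13,14,15): 0⊕1⊕1⊕1⊕0⊕0⊕0⊕1 = 0
s8 (pos 8,9,10,11,12,13,14,15): 0⊕1⊕1⊕1⊕0⊕0⊕0⊕1 = 0
Syndrome s8…s1 = 0000 → no error.
Read data bits from positions 3,5,6,7,9,10,11,12,13,14,15: 11111110001

11111110001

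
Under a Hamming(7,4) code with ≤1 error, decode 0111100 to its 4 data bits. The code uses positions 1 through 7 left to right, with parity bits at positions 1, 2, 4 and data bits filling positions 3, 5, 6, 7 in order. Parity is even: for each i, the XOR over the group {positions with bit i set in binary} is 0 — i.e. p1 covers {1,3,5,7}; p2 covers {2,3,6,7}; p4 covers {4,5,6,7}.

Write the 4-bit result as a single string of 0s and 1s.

s1 (pos 1,3,5,7): 0⊕1⊕1⊕0 = 0
s2 (pos 2,3,6,7): 1⊕1⊕0⊕0 = 0
s4 (pos 4,5,6,7): 1⊕1⊕0⊕0 = 0
Syndrome s4…s1 = 000 → no error.
Read data bits from positions 3,5,6,7: 1100

1100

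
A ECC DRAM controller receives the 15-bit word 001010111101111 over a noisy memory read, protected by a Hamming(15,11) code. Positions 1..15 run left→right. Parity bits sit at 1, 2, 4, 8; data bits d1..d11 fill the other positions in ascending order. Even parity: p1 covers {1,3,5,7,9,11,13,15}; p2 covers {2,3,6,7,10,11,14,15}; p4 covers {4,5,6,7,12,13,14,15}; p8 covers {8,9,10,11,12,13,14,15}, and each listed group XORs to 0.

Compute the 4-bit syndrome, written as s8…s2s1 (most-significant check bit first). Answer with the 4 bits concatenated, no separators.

1010

s1 (pos 1,3,5,7,9,11,13,15): 0⊕1⊕1⊕1⊕1⊕0⊕1⊕1 = 0
s2 (pos 2,3,6,7,10,11,14,15): 0⊕1⊕0⊕1⊕1⊕0⊕1⊕1 = 1
s4 (pos 4,5,6,7,12,13,14,15): 0⊕1⊕0⊕1⊕1⊕1⊕1⊕1 = 0
s8 (pos 8,9,10,11,12,13,14,15): 1⊕1⊕1⊕0⊕1⊕1⊕1⊕1 = 1
Syndrome s8…s1 = 1010 → error at position 10.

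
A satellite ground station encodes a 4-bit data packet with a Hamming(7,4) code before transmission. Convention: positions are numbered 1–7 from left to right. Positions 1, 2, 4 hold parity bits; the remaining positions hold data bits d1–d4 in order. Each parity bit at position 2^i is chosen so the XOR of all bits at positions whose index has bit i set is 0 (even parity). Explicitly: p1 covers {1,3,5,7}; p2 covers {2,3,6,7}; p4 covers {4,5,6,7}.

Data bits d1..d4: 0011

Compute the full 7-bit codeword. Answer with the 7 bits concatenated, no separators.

1000011

Place data at non-parity positions: p1 p2 0 p4 0 1 1
p1 (pos 1,3,5,7): XOR of data positions = 0⊕0⊕1 = 1
p2 (pos 2,3,6,7): XOR of data positions = 0⊕1⊕1 = 0
p4 (pos 4,5,6,7): XOR of data positions = 0⊕1⊕1 = 0
Codeword: 1000011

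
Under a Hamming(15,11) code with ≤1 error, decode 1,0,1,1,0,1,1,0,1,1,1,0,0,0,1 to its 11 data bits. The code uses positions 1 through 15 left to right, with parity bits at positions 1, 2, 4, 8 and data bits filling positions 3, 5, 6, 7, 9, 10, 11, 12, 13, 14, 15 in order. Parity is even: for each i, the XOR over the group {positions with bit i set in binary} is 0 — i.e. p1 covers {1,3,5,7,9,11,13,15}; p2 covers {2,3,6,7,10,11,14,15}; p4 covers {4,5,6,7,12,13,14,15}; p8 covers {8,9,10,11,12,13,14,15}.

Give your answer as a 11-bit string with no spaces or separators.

10111110001

s1 (pos 1,3,5,7,9,11,13,15): 1⊕1⊕0⊕1⊕1⊕1⊕0⊕1 = 0
s2 (pos 2,3,6,7,10,11,14,15): 0⊕1⊕1⊕1⊕1⊕1⊕0⊕1 = 0
s4 (pos 4,5,6,7,12,13,14,15): 1⊕0⊕1⊕1⊕0⊕0⊕0⊕1 = 0
s8 (pos 8,9,10,11,12,13,14,15): 0⊕1⊕1⊕1⊕0⊕0⊕0⊕1 = 0
Syndrome s8…s1 = 0000 → no error.
Read data bits from positions 3,5,6,7,9,10,11,12,13,14,15: 10111110001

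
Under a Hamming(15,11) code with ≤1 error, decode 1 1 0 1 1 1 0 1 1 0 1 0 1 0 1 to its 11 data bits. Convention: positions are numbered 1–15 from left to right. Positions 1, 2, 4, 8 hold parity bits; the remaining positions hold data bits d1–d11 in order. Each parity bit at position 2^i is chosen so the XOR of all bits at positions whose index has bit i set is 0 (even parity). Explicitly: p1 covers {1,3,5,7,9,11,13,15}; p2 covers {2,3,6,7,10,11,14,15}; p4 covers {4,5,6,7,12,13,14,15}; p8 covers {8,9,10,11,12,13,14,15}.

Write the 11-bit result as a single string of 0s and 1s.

01101011101

s1 (pos 1,3,5,7,9,11,13,15): 1⊕0⊕1⊕0⊕1⊕1⊕1⊕1 = 0
s2 (pos 2,3,6,7,10,11,14,15): 1⊕0⊕1⊕0⊕0⊕1⊕0⊕1 = 0
s4 (pos 4,5,6,7,12,13,14,15): 1⊕1⊕1⊕0⊕0⊕1⊕0⊕1 = 1
s8 (pos 8,9,10,11,12,13,14,15): 1⊕1⊕0⊕1⊕0⊕1⊕0⊕1 = 1
Syndrome s8…s1 = 1100 → error at position 12.
Flip position 12: 110111011010101 → 110111011011101
Read data bits from positions 3,5,6,7,9,10,11,12,13,14,15: 01101011101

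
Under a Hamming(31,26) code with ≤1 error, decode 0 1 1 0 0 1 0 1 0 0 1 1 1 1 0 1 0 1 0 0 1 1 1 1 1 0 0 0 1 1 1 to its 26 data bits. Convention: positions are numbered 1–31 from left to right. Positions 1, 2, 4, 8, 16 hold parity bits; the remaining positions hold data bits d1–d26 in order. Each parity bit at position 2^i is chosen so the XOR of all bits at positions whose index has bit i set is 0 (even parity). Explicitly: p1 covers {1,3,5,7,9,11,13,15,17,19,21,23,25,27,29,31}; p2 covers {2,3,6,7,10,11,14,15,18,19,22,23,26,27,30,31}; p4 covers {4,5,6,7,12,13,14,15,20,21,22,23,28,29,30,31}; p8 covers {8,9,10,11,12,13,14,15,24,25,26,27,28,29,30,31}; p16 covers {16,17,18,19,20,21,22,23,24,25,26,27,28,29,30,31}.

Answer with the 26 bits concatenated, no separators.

10100011110010011111000111

s1 (pos 1,3,5,7,9,11,13,15,17,19,21,23,25,27,29,31): 0⊕1⊕0⊕0⊕0⊕1⊕1⊕0⊕0⊕0⊕1⊕1⊕1⊕0⊕1⊕1 = 0
s2 (pos 2,3,6,7,10,11,14,15,18,19,22,23,26,27,30,31): 1⊕1⊕1⊕0⊕0⊕1⊕1⊕0⊕1⊕0⊕1⊕1⊕0⊕0⊕1⊕1 = 0
s4 (pos 4,5,6,7,12,13,14,15,20,21,22,23,28,29,30,31): 0⊕0⊕1⊕0⊕1⊕1⊕1⊕0⊕0⊕1⊕1⊕1⊕0⊕1⊕1⊕1 = 0
s8 (pos 8,9,10,11,12,13,14,15,24,25,26,27,28,29,30,31): 1⊕0⊕0⊕1⊕1⊕1⊕1⊕0⊕1⊕1⊕0⊕0⊕0⊕1⊕1⊕1 = 0
s16 (pos 16,17,18,19,20,21,22,23,24,25,26,27,28,29,30,31): 1⊕0⊕1⊕0⊕0⊕1⊕1⊕1⊕1⊕1⊕0⊕0⊕0⊕1⊕1⊕1 = 0
Syndrome s16…s1 = 00000 → no error.
Read data bits from positions 3,5,6,7,9,10,11,12,13,14,15,17,18,19,20,21,22,23,24,25,26,27,28,29,30,31: 10100011110010011111000111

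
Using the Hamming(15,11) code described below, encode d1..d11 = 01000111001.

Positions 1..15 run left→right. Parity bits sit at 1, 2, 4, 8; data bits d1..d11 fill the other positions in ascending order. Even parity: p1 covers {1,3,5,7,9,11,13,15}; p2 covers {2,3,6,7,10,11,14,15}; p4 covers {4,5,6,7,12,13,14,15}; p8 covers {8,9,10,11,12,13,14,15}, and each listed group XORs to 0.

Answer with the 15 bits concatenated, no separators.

Place data at non-parity positions: p1 p2 0 p4 1 0 0 p8 0 1 1 1 0 0 1
p1 (pos 1,3,5,7,9,11,13,15): XOR of data positions = 0⊕1⊕0⊕0⊕1⊕0⊕1 = 1
p2 (pos 2,3,6,7,10,11,14,15): XOR of data positions = 0⊕0⊕0⊕1⊕1⊕0⊕1 = 1
p4 (pos 4,5,6,7,12,13,14,15): XOR of data positions = 1⊕0⊕0⊕1⊕0⊕0⊕1 = 1
p8 (pos 8,9,10,11,12,13,14,15): XOR of data positions = 0⊕1⊕1⊕1⊕0⊕0⊕1 = 0
Codeword: 110110000111001

110110000111001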